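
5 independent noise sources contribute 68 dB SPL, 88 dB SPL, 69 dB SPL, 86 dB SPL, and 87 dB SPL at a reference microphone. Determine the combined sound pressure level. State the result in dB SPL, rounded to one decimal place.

Incoherent sources combine by intensity addition: L_total = 10·log₁₀(Σ 10^(L_i/10)).
Σ 10^(L/10) = 10^(68/10) + 10^(88/10) + 10^(69/10) + 10^(86/10) + 10^(87/10) = 1.545e+09.
L_total = 10·log₁₀(1.545e+09) = 91.89 dB SPL.

91.9 dB SPL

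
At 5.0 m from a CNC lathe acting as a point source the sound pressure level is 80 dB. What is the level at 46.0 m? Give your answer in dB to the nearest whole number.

Point-source attenuation: ΔL = 20·log₁₀(r₂/r₁) = 20·log₁₀(46.0/5.0) = 19.276 dB.
L₂ = 80 − 20·log₁₀(46.0/5.0) = 80 − 19.276 = 60.72 dB.

61 dB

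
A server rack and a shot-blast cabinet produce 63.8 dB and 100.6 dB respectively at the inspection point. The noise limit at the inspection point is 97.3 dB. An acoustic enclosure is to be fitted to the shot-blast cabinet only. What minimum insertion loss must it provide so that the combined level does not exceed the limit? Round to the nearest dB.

3 dB

The untreated sources together contribute 10^(63.8/10) = 2.399e+06, i.e. 63.80 dB.
To meet 97.3 dB overall, the treated shot-blast cabinet may contribute at most 10^(97.3/10) − 2.399e+06 = 5.368e+09, i.e. 97.30 dB.
Required insertion loss = 100.6 − 97.30 = 3.30 dB.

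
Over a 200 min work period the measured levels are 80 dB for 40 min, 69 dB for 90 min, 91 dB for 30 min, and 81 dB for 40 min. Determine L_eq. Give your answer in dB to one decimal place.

83.8 dB

Weight each interval's intensity by its duration and average over T = 200 min:
Σ tᵢ·10^(Lᵢ/10) = 40·10^(80/10) + 90·10^(69/10) + 30·10^(91/10) + 40·10^(81/10) = 4.752e+10.
L_eq = 10·log₁₀(4.752e+10/200) = 83.76 dB.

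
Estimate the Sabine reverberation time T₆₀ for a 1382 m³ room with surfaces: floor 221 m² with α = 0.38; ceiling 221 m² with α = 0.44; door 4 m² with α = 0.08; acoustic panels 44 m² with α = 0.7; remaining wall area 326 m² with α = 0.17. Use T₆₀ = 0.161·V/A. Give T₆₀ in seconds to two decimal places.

0.83 s

A = Σ Sᵢαᵢ = 221·0.38 + 221·0.44 + 4·0.08 + 44·0.7 + 326·0.17 = 267.76 m².
T₆₀ = 0.161 × 1382 / 267.76 = 0.831 s.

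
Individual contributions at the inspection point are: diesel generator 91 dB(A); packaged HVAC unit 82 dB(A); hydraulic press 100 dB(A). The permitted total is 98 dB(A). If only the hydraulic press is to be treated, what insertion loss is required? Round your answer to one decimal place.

Fixed contribution from the other sources: Σ 10^(L/10) = 10^(91/10) + 10^(82/10) = 1.417e+09 (91.51 dB(A)).
To meet 98 dB(A) overall, the treated hydraulic press may contribute at most 10^(98/10) − 1.417e+09 = 4.892e+09, i.e. 96.90 dB(A).
Required insertion loss = 100 − 96.90 = 3.10 dB.

3.1 dB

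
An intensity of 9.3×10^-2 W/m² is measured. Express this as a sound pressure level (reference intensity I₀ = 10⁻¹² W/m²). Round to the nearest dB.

I/I₀ = 9.3×10^-2/10⁻¹² = 9.3×10^10, and L = 10·log₁₀(I/I₀).
L = 10·(0.9685 + 10) = 109.68 dB.

110 dB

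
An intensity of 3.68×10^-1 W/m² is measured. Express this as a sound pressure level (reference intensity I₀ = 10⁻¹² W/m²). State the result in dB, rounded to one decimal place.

Dividing by I₀ shifts the exponent by 12: I/I₀ = 3.68×10^11.
L = 10·(0.5658 + 11) = 115.66 dB.

115.7 dB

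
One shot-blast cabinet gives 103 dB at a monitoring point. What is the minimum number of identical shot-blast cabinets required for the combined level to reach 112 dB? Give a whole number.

N identical sources give L₁ + 10·log₁₀ N, so require 10·log₁₀ N ≥ 112 − 103 = 9.0 dB.
N ≥ 10^(9.0/10) = 7.943, so N = 8.

8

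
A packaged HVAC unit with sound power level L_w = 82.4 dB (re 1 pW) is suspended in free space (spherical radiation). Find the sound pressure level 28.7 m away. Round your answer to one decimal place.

42.3 dB

L_p = L_w − 10·log₁₀(4π·r²) with r = 28.7 m.
4π·r² = 1.035e+04 m², 10·log₁₀ of that is 40.150 dB.
L_p = 82.4 − 40.150 = 42.25 dB.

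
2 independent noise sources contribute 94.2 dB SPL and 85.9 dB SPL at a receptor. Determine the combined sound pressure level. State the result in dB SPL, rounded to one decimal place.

For uncorrelated sources the intensities add, so convert each level to linear form, sum, and take 10·log₁₀ of the total.
Σ 10^(L/10) = 10^(94.2/10) + 10^(85.9/10) = 3.019e+09.
L_total = 10·log₁₀(3.019e+09) = 94.80 dB SPL.

94.8 dB SPL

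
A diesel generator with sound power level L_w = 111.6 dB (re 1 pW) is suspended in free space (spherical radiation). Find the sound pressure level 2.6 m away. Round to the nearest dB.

L_p = L_w − 10·log₁₀(4π·r²) with r = 2.6 m.
4π·r² = 84.95 m², 10·log₁₀ of that is 19.292 dB.
L_p = 111.6 − 19.292 = 92.31 dB.

92 dB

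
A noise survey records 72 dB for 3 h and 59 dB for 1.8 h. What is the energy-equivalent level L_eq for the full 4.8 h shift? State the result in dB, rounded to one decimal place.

70.1 dB

Weight each interval's intensity by its duration and average over T = 4.8 h:
Σ tᵢ·10^(Lᵢ/10) = 3·10^(72/10) + 1.8·10^(59/10) = 4.898e+07.
L_eq = 10·log₁₀(4.898e+07/4.8) = 70.09 dB.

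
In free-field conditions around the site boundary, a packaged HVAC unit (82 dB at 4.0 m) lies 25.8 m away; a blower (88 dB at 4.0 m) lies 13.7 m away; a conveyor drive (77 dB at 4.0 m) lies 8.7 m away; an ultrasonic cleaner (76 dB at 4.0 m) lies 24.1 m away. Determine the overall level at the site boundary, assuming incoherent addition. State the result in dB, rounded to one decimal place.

First find each source's level at the receiver (point-source: −20·log₁₀(r/r_ref)), then combine on an intensity basis.
packaged HVAC unit: 82 − 20·log₁₀(25.8/4.0) = 82 − 16.19 = 65.81 dB.
blower: 88 − 20·log₁₀(13.7/4.0) = 88 − 10.69 = 77.31 dB.
conveyor drive: 77 − 20·log₁₀(8.7/4.0) = 77 − 6.75 = 70.25 dB.
ultrasonic cleaner: 76 − 20·log₁₀(24.1/4.0) = 76 − 15.60 = 60.40 dB.
Σ 10^(L/10) = 6.929e+07 → L_total = 10·log₁₀(6.929e+07) = 78.41 dB.

78.4 dB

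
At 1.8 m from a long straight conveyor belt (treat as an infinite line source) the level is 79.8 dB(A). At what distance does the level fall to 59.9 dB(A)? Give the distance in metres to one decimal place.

175.9 m

For a line source L₁ − L₂ = 10·log₁₀(r₂/r₁), so r₂ = r₁·10^((L₁−L₂)/10).
r₂ = 1.8·10^((79.8−59.9)/10) = 1.8·10^(19.9/10) = 175.90 m.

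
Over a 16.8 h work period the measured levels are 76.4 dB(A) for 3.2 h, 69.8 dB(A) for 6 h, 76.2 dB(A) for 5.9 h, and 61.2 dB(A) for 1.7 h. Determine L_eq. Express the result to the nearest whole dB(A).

74 dB(A)

Weight each interval's intensity by its duration and average over T = 16.8 h:
Σ tᵢ·10^(Lᵢ/10) = 3.2·10^(76.4/10) + 6·10^(69.8/10) + 5.9·10^(76.2/10) + 1.7·10^(61.2/10) = 4.452e+08.
L_eq = 10·log₁₀(4.452e+08/16.8) = 74.23 dB(A).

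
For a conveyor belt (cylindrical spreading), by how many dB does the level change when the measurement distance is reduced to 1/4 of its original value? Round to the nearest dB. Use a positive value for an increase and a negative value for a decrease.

With cylindrical spreading the level changes by −10·log₁₀(r₂/r₁).
ΔL = −10·log₁₀(0.25) = +6.02 dB.

+6 dB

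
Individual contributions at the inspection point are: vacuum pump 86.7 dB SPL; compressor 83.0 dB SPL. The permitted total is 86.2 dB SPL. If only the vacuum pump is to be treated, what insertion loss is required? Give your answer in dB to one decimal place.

3.3 dB

Fixed contribution from the other source: Σ 10^(L/10) = 10^(83.0/10) = 1.995e+08 (83.00 dB SPL).
The limit corresponds to 10^(86.2/10) = 4.169e+08; subtracting the fixed part leaves 2.173e+08 for the vacuum pump, i.e. 83.37 dB SPL.
Required insertion loss = 86.7 − 83.37 = 3.33 dB.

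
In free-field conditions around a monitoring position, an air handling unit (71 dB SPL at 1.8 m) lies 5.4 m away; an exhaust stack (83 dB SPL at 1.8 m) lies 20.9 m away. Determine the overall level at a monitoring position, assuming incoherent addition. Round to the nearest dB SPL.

First find each source's level at the receiver (point-source: −20·log₁₀(r/r_ref)), then combine on an intensity basis.
air handling unit: 71 − 20·log₁₀(5.4/1.8) = 71 − 9.54 = 61.46 dB SPL.
exhaust stack: 83 − 20·log₁₀(20.9/1.8) = 83 − 21.30 = 61.70 dB SPL.
Σ 10^(L/10) = 2.879e+06 → L_total = 10·log₁₀(2.879e+06) = 64.59 dB SPL.

65 dB SPL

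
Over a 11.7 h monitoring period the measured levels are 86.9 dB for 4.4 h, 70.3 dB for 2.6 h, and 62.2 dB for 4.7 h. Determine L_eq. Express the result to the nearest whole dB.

Weight each interval's intensity by its duration and average over T = 11.7 h:
Σ tᵢ·10^(Lᵢ/10) = 4.4·10^(86.9/10) + 2.6·10^(70.3/10) + 4.7·10^(62.2/10) = 2.191e+09.
L_eq = 10·log₁₀(2.191e+09/11.7) = 82.72 dB.

83 dB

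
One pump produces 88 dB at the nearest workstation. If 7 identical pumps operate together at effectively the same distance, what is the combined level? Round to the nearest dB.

N identical incoherent sources raise the level by 10·log₁₀ N.
L_total = 88 + 10·log₁₀(7) = 88 + 8.451 = 96.45 dB.

96 dB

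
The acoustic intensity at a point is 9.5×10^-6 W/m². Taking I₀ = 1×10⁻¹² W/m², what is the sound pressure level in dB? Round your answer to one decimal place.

L = 10·log₁₀(I/I₀) = 10·log₁₀(9.5×10^-6/10⁻¹²) = 10·log₁₀(9.5×10^6).
L = 10·(0.9777 + 6) = 69.78 dB.

69.8 dB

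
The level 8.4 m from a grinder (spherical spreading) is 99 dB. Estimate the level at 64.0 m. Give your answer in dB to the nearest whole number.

81 dB

For a point source, L₂ = L₁ − 20·log₁₀(r₂/r₁).
L₂ = 99 − 20·log₁₀(64.0/8.4) = 99 − 17.638 = 81.36 dB.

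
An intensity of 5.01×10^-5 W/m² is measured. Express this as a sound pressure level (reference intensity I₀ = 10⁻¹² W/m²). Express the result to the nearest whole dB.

I/I₀ = 5.01×10^-5/10⁻¹² = 5.01×10^7, and L = 10·log₁₀(I/I₀).
L = 10·(0.6998 + 7) = 77.00 dB.

77 dB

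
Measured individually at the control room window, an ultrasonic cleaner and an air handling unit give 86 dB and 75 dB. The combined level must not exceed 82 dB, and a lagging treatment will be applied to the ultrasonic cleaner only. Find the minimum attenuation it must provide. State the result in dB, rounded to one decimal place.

5.0 dB

The untreated sources together contribute 10^(75/10) = 3.162e+07, i.e. 75.00 dB.
To meet 82 dB overall, the treated ultrasonic cleaner may contribute at most 10^(82/10) − 3.162e+07 = 1.269e+08, i.e. 81.03 dB.
So the ultrasonic cleaner must be reduced from 86 to 81.03 dB: IL = 4.97 dB.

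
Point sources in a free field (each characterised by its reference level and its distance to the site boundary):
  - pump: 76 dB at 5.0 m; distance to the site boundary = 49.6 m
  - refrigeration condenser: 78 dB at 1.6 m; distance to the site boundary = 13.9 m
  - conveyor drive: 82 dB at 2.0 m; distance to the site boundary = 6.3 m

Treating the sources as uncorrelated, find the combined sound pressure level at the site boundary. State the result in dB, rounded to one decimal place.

Propagate each source to the receiver with L = L_ref − 20·log₁₀(r/r_ref), then add intensities.
pump: 76 − 20·log₁₀(49.6/5.0) = 76 − 19.93 = 56.07 dB.
refrigeration condenser: 78 − 20·log₁₀(13.9/1.6) = 78 − 18.78 = 59.22 dB.
conveyor drive: 82 − 20·log₁₀(6.3/2.0) = 82 − 9.97 = 72.03 dB.
Σ 10^(L/10) = 1.721e+07 → L_total = 10·log₁₀(1.721e+07) = 72.36 dB.

72.4 dB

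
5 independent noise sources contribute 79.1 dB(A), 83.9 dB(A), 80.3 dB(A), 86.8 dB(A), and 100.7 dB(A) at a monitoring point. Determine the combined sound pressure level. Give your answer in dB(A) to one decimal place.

Incoherent sources combine by intensity addition: L_total = 10·log₁₀(Σ 10^(L_i/10)).
Σ 10^(L/10) = 10^(79.1/10) + 10^(83.9/10) + 10^(80.3/10) + 10^(86.8/10) + 10^(100.7/10) = 1.266e+10.
L_total = 10·log₁₀(1.266e+10) = 101.02 dB(A).

101.0 dB(A)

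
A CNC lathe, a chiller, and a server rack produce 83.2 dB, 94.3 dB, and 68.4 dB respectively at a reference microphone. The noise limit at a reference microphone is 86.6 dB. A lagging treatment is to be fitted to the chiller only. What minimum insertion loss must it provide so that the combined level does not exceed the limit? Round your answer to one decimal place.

10.5 dB

The untreated sources together contribute 10^(83.2/10) + 10^(68.4/10) = 2.158e+08, i.e. 83.34 dB.
The limit corresponds to 10^(86.6/10) = 4.571e+08; subtracting the fixed part leaves 2.412e+08 for the chiller, i.e. 83.82 dB.
Required insertion loss = 94.3 − 83.82 = 10.48 dB.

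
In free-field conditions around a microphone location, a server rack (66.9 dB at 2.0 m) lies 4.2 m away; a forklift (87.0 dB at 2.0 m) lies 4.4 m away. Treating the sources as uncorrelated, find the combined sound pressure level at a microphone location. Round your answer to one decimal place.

First find each source's level at the receiver (point-source: −20·log₁₀(r/r_ref)), then combine on an intensity basis.
server rack: 66.9 − 20·log₁₀(4.2/2.0) = 66.9 − 6.44 = 60.46 dB.
forklift: 87.0 − 20·log₁₀(4.4/2.0) = 87.0 − 6.85 = 80.15 dB.
Σ 10^(L/10) = 1.047e+08 → L_total = 10·log₁₀(1.047e+08) = 80.20 dB.

80.2 dB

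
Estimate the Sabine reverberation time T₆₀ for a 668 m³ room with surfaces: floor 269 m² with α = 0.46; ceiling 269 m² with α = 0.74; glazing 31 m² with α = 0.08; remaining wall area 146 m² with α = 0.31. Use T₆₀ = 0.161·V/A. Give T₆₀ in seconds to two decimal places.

Summing Sᵢαᵢ: 269·0.46 + 269·0.74 + 31·0.08 + 146·0.31 = 370.54 m².
T₆₀ = 0.161 × 668 / 370.54 = 0.290 s.

0.29 s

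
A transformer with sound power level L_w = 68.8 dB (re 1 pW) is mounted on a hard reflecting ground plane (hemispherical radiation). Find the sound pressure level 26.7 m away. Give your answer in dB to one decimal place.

32.3 dB

L_p = L_w − 10·log₁₀(2π·r²) with r = 26.7 m.
2π·r² = 4479 m², 10·log₁₀ of that is 36.512 dB.
L_p = 68.8 − 36.512 = 32.29 dB.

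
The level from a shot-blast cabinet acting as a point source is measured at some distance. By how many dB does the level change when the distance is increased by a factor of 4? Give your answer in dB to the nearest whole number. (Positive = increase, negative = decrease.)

Point-source spreading: ΔL = −20·log₁₀(r₂/r₁).
ΔL = −20·log₁₀(4) = -12.04 dB.

-12 dB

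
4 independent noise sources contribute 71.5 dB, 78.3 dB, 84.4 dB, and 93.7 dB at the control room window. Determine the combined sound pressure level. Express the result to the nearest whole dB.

Incoherent sources combine by intensity addition: L_total = 10·log₁₀(Σ 10^(L_i/10)).
Σ 10^(L/10) = 10^(71.5/10) + 10^(78.3/10) + 10^(84.4/10) + 10^(93.7/10) = 2.701e+09.
L_total = 10·log₁₀(2.701e+09) = 94.32 dB.

94 dB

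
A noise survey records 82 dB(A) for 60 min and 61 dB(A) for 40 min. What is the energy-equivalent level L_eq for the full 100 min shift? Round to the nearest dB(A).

Weight each interval's intensity by its duration and average over T = 100 min:
Σ tᵢ·10^(Lᵢ/10) = 60·10^(82/10) + 40·10^(61/10) = 9.560e+09.
L_eq = 10·log₁₀(9.560e+09/100) = 79.80 dB(A).

80 dB(A)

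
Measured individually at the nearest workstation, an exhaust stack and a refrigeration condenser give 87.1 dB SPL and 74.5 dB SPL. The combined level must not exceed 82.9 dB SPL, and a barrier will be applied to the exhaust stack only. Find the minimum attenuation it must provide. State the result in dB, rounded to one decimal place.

4.9 dB

Everything except the exhaust stack sums to 10^(74.5/10) = 2.818e+07 in linear terms, 74.50 dB SPL.
The limit corresponds to 10^(82.9/10) = 1.950e+08; subtracting the fixed part leaves 1.668e+08 for the exhaust stack, i.e. 82.22 dB SPL.
Required insertion loss = 87.1 − 82.22 = 4.88 dB.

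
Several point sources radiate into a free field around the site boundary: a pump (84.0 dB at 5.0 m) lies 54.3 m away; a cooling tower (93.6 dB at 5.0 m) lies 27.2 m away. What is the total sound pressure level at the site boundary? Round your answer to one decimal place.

Propagate each source to the receiver with L = L_ref − 20·log₁₀(r/r_ref), then add intensities.
pump: 84.0 − 20·log₁₀(54.3/5.0) = 84.0 − 20.72 = 63.28 dB.
cooling tower: 93.6 − 20·log₁₀(27.2/5.0) = 93.6 − 14.71 = 78.89 dB.
Σ 10^(L/10) = 7.954e+07 → L_total = 10·log₁₀(7.954e+07) = 79.01 dB.

79.0 dB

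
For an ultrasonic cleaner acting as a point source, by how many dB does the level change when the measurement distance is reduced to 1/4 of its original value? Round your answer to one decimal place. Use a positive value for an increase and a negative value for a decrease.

A point source loses 6 dB per doubling of distance; generally ΔL = −20·log₁₀(r₂/r₁).
ΔL = −20·log₁₀(0.25) = +12.04 dB.

+12.0 dB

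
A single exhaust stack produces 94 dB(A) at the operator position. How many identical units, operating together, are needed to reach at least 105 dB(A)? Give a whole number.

The shortfall is 105 − 94 = 11.0 dB, and N units add 10·log₁₀ N, so need 10·log₁₀ N ≥ 11.0.
N ≥ 10^(11.0/10) = 12.589, so N = 13.

13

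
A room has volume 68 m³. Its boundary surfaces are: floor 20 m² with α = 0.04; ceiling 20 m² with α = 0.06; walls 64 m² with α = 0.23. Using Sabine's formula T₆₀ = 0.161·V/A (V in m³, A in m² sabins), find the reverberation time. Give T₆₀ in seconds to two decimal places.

Total absorption A = 20·0.04 + 20·0.06 + 64·0.23 = 16.72 m² sabins.
T₆₀ = 0.161 × 68 / 16.72 = 0.655 s.

0.65 s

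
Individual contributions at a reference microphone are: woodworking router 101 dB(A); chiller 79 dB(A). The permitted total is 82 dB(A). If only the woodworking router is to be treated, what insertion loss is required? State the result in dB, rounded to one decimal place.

22.0 dB

Fixed contribution from the other source: Σ 10^(L/10) = 10^(79/10) = 7.943e+07 (79.00 dB(A)).
The limit corresponds to 10^(82/10) = 1.585e+08; subtracting the fixed part leaves 7.906e+07 for the woodworking router, i.e. 78.98 dB(A).
So the woodworking router must be reduced from 101 to 78.98 dB(A): IL = 22.02 dB.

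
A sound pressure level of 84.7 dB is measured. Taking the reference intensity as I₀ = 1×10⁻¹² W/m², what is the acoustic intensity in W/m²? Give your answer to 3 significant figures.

I/I₀ = 10^(84.7/10) = 2.951e+08, so I = 2.951e+08 × 10⁻¹² W/m².

0.000295 W/m²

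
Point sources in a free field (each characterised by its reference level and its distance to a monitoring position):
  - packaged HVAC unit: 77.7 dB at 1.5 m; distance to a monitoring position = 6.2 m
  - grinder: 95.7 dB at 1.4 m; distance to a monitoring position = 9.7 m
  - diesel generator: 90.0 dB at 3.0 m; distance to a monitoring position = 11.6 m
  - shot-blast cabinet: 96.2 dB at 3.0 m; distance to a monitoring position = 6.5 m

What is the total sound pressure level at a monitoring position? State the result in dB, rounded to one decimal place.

90.2 dB

First find each source's level at the receiver (point-source: −20·log₁₀(r/r_ref)), then combine on an intensity basis.
packaged HVAC unit: 77.7 − 20·log₁₀(6.2/1.5) = 77.7 − 12.33 = 65.37 dB.
grinder: 95.7 − 20·log₁₀(9.7/1.4) = 95.7 − 16.81 = 78.89 dB.
diesel generator: 90.0 − 20·log₁₀(11.6/3.0) = 90.0 − 11.75 = 78.25 dB.
shot-blast cabinet: 96.2 − 20·log₁₀(6.5/3.0) = 96.2 − 6.72 = 89.48 dB.
Σ 10^(L/10) = 1.036e+09 → L_total = 10·log₁₀(1.036e+09) = 90.15 dB.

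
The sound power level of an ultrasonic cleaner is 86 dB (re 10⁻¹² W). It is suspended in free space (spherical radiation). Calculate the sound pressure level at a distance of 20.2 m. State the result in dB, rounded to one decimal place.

The power spreads over a sphere of area 4π·r², so L_p = L_w − 10·log₁₀(4π·r²).
4π·r² = 5128 m², 10·log₁₀ of that is 37.099 dB.
L_p = 86 − 37.099 = 48.90 dB.

48.9 dB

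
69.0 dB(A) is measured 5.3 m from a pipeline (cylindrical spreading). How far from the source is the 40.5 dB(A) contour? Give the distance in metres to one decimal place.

3752.1 m

For a line source L₁ − L₂ = 10·log₁₀(r₂/r₁), so r₂ = r₁·10^((L₁−L₂)/10).
r₂ = 5.3·10^((69.0−40.5)/10) = 5.3·10^(28.5/10) = 3752.11 m.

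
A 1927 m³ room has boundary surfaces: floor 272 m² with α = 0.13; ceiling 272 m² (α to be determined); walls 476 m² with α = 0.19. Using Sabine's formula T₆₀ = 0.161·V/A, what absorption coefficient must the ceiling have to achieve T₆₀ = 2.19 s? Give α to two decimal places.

0.06

Required total absorption A = 0.161·1927/2.19 = 141.67 m².
Absorption from the other surfaces = 272·0.13 + 476·0.19 = 125.80 m², so the ceiling must supply 15.87 m² over 272 m².
α = 15.87/272 = 0.058.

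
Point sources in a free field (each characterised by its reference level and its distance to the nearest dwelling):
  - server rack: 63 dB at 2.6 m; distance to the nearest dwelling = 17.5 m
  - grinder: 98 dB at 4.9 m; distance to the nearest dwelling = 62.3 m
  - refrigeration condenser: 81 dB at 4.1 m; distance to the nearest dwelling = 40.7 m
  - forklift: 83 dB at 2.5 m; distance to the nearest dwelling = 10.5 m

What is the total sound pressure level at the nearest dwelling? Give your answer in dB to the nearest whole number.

77 dB

First find each source's level at the receiver (point-source: −20·log₁₀(r/r_ref)), then combine on an intensity basis.
server rack: 63 − 20·log₁₀(17.5/2.6) = 63 − 16.56 = 46.44 dB.
grinder: 98 − 20·log₁₀(62.3/4.9) = 98 − 22.09 = 75.91 dB.
refrigeration condenser: 81 − 20·log₁₀(40.7/4.1) = 81 − 19.94 = 61.06 dB.
forklift: 83 − 20·log₁₀(10.5/2.5) = 83 − 12.46 = 70.54 dB.
Σ 10^(L/10) = 5.166e+07 → L_total = 10·log₁₀(5.166e+07) = 77.13 dB.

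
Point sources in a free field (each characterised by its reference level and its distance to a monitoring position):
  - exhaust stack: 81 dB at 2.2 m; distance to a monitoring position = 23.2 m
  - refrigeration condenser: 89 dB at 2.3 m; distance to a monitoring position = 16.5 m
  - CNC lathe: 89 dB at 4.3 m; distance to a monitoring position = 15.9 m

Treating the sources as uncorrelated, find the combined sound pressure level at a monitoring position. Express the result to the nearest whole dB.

Propagate each source to the receiver with L = L_ref − 20·log₁₀(r/r_ref), then add intensities.
exhaust stack: 81 − 20·log₁₀(23.2/2.2) = 81 − 20.46 = 60.54 dB.
refrigeration condenser: 89 − 20·log₁₀(16.5/2.3) = 89 − 17.12 = 71.88 dB.
CNC lathe: 89 − 20·log₁₀(15.9/4.3) = 89 − 11.36 = 77.64 dB.
Σ 10^(L/10) = 7.466e+07 → L_total = 10·log₁₀(7.466e+07) = 78.73 dB.

79 dB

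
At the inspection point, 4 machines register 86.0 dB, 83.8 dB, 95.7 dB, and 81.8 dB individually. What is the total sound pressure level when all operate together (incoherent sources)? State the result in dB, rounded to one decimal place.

96.5 dB

For uncorrelated sources the intensities add, so convert each level to linear form, sum, and take 10·log₁₀ of the total.
Σ 10^(L/10) = 10^(86.0/10) + 10^(83.8/10) + 10^(95.7/10) + 10^(81.8/10) = 4.505e+09.
L_total = 10·log₁₀(4.505e+09) = 96.54 dB.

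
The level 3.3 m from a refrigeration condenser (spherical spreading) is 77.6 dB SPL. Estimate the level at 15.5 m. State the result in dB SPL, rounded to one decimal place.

For a point source, L₂ = L₁ − 20·log₁₀(r₂/r₁).
L₂ = 77.6 − 20·log₁₀(15.5/3.3) = 77.6 − 13.436 = 64.16 dB SPL.

64.2 dB SPL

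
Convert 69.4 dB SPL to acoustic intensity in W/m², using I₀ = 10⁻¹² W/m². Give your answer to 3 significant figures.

I/I₀ = 10^(69.4/10) = 8.71e+06, so I = 8.71e+06 × 10⁻¹² W/m².

8.71e-06 W/m²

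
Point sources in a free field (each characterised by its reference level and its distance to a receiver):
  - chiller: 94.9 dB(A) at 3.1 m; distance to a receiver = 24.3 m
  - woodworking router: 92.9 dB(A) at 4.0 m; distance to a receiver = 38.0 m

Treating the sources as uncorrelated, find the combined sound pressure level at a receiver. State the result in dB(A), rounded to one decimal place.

Apply inverse-square spreading to bring every level to the receiver, then sum 10^(L/10).
chiller: 94.9 − 20·log₁₀(24.3/3.1) = 94.9 − 17.88 = 77.02 dB(A).
woodworking router: 92.9 − 20·log₁₀(38.0/4.0) = 92.9 − 19.55 = 73.35 dB(A).
Σ 10^(L/10) = 7.190e+07 → L_total = 10·log₁₀(7.190e+07) = 78.57 dB(A).

78.6 dB(A)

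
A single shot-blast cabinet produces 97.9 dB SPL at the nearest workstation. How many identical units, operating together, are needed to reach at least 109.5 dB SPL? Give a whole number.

15

Need L₁ + 10·log₁₀ N ≥ 109.5, i.e. log₁₀ N ≥ 1.16.
N ≥ 10^(11.6/10) = 14.454, so N = 15.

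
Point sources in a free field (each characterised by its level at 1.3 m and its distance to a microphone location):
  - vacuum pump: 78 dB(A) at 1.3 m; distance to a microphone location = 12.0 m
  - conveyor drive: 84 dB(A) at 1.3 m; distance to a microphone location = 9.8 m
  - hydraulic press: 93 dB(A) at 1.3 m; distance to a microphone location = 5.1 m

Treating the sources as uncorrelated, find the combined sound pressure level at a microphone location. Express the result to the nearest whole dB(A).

81 dB(A)

Propagate each source to the receiver with L = L_ref − 20·log₁₀(r/r_ref), then add intensities.
vacuum pump: 78 − 20·log₁₀(12.0/1.3) = 78 − 19.30 = 58.70 dB(A).
conveyor drive: 84 − 20·log₁₀(9.8/1.3) = 84 − 17.55 = 66.45 dB(A).
hydraulic press: 93 − 20·log₁₀(5.1/1.3) = 93 − 11.87 = 81.13 dB(A).
Σ 10^(L/10) = 1.348e+08 → L_total = 10·log₁₀(1.348e+08) = 81.30 dB(A).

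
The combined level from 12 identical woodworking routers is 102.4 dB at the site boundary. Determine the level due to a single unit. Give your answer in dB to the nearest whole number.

92 dB

12 equal contributions raise the level by 10·log₁₀ 12 = 10.792 dB, so each unit alone gives 102.4 − 10.792.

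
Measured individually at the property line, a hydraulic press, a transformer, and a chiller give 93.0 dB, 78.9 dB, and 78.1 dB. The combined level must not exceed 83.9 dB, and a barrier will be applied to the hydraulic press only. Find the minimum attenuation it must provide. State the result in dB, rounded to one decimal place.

Fixed contribution from the other sources: Σ 10^(L/10) = 10^(78.9/10) + 10^(78.1/10) = 1.422e+08 (81.53 dB).
To meet 83.9 dB overall, the treated hydraulic press may contribute at most 10^(83.9/10) − 1.422e+08 = 1.033e+08, i.e. 80.14 dB.
Required insertion loss = 93.0 − 80.14 = 12.86 dB.

12.9 dB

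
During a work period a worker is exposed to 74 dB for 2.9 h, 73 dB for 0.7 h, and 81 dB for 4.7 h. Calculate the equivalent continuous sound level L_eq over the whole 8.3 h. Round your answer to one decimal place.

79.1 dB

Weight each interval's intensity by its duration and average over T = 8.3 h:
Σ tᵢ·10^(Lᵢ/10) = 2.9·10^(74/10) + 0.7·10^(73/10) + 4.7·10^(81/10) = 6.785e+08.
L_eq = 10·log₁₀(6.785e+08/8.3) = 79.12 dB.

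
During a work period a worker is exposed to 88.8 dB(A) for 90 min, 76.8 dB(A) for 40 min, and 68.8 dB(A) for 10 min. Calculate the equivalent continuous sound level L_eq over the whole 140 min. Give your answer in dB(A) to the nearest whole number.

87 dB(A)

L_eq = 10·log₁₀[(1/T)·Σ tᵢ·10^(Lᵢ/10)] with T = 140 min.
Σ tᵢ·10^(Lᵢ/10) = 90·10^(88.8/10) + 40·10^(76.8/10) + 10·10^(68.8/10) = 7.026e+10.
L_eq = 10·log₁₀(7.026e+10/140) = 87.01 dB(A).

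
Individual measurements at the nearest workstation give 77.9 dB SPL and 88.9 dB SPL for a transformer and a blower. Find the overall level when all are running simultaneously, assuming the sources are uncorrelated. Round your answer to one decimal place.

Incoherent sources combine by intensity addition: L_total = 10·log₁₀(Σ 10^(L_i/10)).
Σ 10^(L/10) = 10^(77.9/10) + 10^(88.9/10) = 8.379e+08.
L_total = 10·log₁₀(8.379e+08) = 89.23 dB SPL.

89.2 dB SPL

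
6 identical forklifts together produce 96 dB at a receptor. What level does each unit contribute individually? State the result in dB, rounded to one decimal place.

88.2 dB

6 equal contributions raise the level by 10·log₁₀ 6 = 7.782 dB, so each unit alone gives 96 − 7.782.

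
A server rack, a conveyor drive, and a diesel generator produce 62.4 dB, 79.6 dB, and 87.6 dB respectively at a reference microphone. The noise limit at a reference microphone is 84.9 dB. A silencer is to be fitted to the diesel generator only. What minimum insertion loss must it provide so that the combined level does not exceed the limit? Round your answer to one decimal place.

4.3 dB

Fixed contribution from the other sources: Σ 10^(L/10) = 10^(62.4/10) + 10^(79.6/10) = 9.294e+07 (79.68 dB).
The limit corresponds to 10^(84.9/10) = 3.090e+08; subtracting the fixed part leaves 2.161e+08 for the diesel generator, i.e. 83.35 dB.
Required insertion loss = 87.6 − 83.35 = 4.25 dB.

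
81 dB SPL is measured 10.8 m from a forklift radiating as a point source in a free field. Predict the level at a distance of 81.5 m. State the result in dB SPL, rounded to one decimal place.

Point-source attenuation: ΔL = 20·log₁₀(r₂/r₁) = 20·log₁₀(81.5/10.8) = 17.555 dB.
L₂ = 81 − 20·log₁₀(81.5/10.8) = 81 − 17.555 = 63.45 dB SPL.

63.4 dB SPL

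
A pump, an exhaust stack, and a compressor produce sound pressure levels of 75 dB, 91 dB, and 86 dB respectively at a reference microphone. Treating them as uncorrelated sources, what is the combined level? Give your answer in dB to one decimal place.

Incoherent sources combine by intensity addition: L_total = 10·log₁₀(Σ 10^(L_i/10)).
Σ 10^(L/10) = 10^(75/10) + 10^(91/10) + 10^(86/10) = 1.689e+09.
L_total = 10·log₁₀(1.689e+09) = 92.28 dB.

92.3 dB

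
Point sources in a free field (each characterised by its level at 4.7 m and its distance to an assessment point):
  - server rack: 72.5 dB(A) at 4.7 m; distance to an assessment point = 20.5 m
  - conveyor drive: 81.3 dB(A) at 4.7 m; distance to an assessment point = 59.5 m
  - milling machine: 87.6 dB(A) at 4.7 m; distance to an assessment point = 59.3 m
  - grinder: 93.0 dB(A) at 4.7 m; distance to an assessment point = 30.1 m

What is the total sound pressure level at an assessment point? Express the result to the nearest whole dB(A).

77 dB(A)

Propagate each source to the receiver with L = L_ref − 20·log₁₀(r/r_ref), then add intensities.
server rack: 72.5 − 20·log₁₀(20.5/4.7) = 72.5 − 12.79 = 59.71 dB(A).
conveyor drive: 81.3 − 20·log₁₀(59.5/4.7) = 81.3 − 22.05 = 59.25 dB(A).
milling machine: 87.6 − 20·log₁₀(59.3/4.7) = 87.6 − 22.02 = 65.58 dB(A).
grinder: 93.0 − 20·log₁₀(30.1/4.7) = 93.0 − 16.13 = 76.87 dB(A).
Σ 10^(L/10) = 5.404e+07 → L_total = 10·log₁₀(5.404e+07) = 77.33 dB(A).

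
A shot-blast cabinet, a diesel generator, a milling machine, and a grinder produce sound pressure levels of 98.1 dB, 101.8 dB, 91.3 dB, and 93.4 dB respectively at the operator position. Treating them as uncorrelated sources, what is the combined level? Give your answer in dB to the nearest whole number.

104 dB

Incoherent sources combine by intensity addition: L_total = 10·log₁₀(Σ 10^(L_i/10)).
Σ 10^(L/10) = 10^(98.1/10) + 10^(101.8/10) + 10^(91.3/10) + 10^(93.4/10) = 2.513e+10.
L_total = 10·log₁₀(2.513e+10) = 104.00 dB.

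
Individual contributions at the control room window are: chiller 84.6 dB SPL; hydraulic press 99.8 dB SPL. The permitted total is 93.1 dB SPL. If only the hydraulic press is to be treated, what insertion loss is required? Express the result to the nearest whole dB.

Fixed contribution from the other source: Σ 10^(L/10) = 10^(84.6/10) = 2.884e+08 (84.60 dB SPL).
To meet 93.1 dB SPL overall, the treated hydraulic press may contribute at most 10^(93.1/10) − 2.884e+08 = 1.753e+09, i.e. 92.44 dB SPL.
Required insertion loss = 99.8 − 92.44 = 7.36 dB.

7 dB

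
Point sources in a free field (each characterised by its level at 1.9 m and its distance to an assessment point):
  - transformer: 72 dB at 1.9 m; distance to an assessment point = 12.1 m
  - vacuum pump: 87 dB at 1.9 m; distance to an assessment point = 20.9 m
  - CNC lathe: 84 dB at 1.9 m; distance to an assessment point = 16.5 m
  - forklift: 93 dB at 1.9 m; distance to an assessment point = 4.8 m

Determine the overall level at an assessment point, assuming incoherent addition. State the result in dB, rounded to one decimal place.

85.1 dB

Propagate each source to the receiver with L = L_ref − 20·log₁₀(r/r_ref), then add intensities.
transformer: 72 − 20·log₁₀(12.1/1.9) = 72 − 16.08 = 55.92 dB.
vacuum pump: 87 − 20·log₁₀(20.9/1.9) = 87 − 20.83 = 66.17 dB.
CNC lathe: 84 − 20·log₁₀(16.5/1.9) = 84 − 18.77 = 65.23 dB.
forklift: 93 − 20·log₁₀(4.8/1.9) = 93 − 8.05 = 84.95 dB.
Σ 10^(L/10) = 3.205e+08 → L_total = 10·log₁₀(3.205e+08) = 85.06 dB.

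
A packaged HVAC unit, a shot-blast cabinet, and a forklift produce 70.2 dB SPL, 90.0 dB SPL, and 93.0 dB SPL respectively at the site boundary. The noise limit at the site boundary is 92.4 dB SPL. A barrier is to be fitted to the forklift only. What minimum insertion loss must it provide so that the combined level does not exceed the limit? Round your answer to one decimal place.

4.4 dB

Fixed contribution from the other sources: Σ 10^(L/10) = 10^(70.2/10) + 10^(90.0/10) = 1.010e+09 (90.05 dB SPL).
To meet 92.4 dB SPL overall, the treated forklift may contribute at most 10^(92.4/10) − 1.010e+09 = 7.273e+08, i.e. 88.62 dB SPL.
So the forklift must be reduced from 93.0 to 88.62 dB SPL: IL = 4.38 dB.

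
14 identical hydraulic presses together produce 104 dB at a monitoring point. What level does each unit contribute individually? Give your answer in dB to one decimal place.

For N identical incoherent sources L_total = L₁ + 10·log₁₀ N, so L₁ = 104 − 10·log₁₀(14) = 104 − 11.461.

92.5 dB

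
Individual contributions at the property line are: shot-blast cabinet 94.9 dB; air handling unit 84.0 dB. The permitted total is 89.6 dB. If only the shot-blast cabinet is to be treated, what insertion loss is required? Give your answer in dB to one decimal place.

Fixed contribution from the other source: Σ 10^(L/10) = 10^(84.0/10) = 2.512e+08 (84.00 dB).
To meet 89.6 dB overall, the treated shot-blast cabinet may contribute at most 10^(89.6/10) − 2.512e+08 = 6.608e+08, i.e. 88.20 dB.
So the shot-blast cabinet must be reduced from 94.9 to 88.20 dB: IL = 6.70 dB.

6.7 dB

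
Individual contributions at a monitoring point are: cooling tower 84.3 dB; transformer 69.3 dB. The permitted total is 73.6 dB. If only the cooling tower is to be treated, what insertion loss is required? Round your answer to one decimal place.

The untreated sources together contribute 10^(69.3/10) = 8.511e+06, i.e. 69.30 dB.
To meet 73.6 dB overall, the treated cooling tower may contribute at most 10^(73.6/10) − 8.511e+06 = 1.440e+07, i.e. 71.58 dB.
So the cooling tower must be reduced from 84.3 to 71.58 dB: IL = 12.72 dB.

12.7 dB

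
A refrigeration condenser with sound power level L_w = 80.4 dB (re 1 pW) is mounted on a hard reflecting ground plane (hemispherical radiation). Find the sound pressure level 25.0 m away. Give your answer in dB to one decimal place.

44.5 dB

L_p = L_w − 10·log₁₀(2π·r²) with r = 25.0 m.
2π·r² = 3927 m², 10·log₁₀ of that is 35.941 dB.
L_p = 80.4 − 35.941 = 44.46 dB.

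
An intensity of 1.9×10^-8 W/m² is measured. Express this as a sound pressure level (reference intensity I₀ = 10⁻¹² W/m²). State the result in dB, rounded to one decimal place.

42.8 dB

I/I₀ = 1.9×10^-8/10⁻¹² = 1.9×10^4, and L = 10·log₁₀(I/I₀).
L = 10·(0.2788 + 4) = 42.79 dB.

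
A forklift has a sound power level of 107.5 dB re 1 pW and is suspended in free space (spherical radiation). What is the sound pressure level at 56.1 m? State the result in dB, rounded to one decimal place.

L_p = L_w − 10·log₁₀(4π·r²) with r = 56.1 m.
4π·r² = 3.955e+04 m², 10·log₁₀ of that is 45.971 dB.
L_p = 107.5 − 45.971 = 61.53 dB.

61.5 dB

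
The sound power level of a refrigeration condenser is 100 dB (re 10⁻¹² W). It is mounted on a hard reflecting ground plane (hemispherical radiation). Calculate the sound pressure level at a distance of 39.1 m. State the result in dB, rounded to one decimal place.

L_p = L_w − 10·log₁₀(2π·r²) with r = 39.1 m.
2π·r² = 9606 m², 10·log₁₀ of that is 39.825 dB.
L_p = 100 − 39.825 = 60.17 dB.

60.2 dB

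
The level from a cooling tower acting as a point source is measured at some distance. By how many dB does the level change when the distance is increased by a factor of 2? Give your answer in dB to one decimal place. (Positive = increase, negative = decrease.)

Point-source spreading: ΔL = −20·log₁₀(r₂/r₁).
ΔL = −20·log₁₀(2) = -6.02 dB.

-6.0 dB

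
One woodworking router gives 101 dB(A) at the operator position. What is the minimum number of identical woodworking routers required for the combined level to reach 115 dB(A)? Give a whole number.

26

The shortfall is 115 − 101 = 14.0 dB, and N units add 10·log₁₀ N, so need 10·log₁₀ N ≥ 14.0.
N ≥ 10^(14.0/10) = 25.119, so N = 26.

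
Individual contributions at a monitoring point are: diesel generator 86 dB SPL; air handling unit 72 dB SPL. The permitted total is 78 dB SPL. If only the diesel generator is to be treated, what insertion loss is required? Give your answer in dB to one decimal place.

9.3 dB

Fixed contribution from the other source: Σ 10^(L/10) = 10^(72/10) = 1.585e+07 (72.00 dB SPL).
To meet 78 dB SPL overall, the treated diesel generator may contribute at most 10^(78/10) − 1.585e+07 = 4.725e+07, i.e. 76.74 dB SPL.
So the diesel generator must be reduced from 86 to 76.74 dB SPL: IL = 9.26 dB.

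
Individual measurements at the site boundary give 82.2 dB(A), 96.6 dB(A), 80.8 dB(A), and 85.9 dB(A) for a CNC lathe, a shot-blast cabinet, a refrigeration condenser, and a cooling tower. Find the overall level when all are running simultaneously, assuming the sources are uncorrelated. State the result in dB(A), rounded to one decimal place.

97.2 dB(A)

For uncorrelated sources the intensities add, so convert each level to linear form, sum, and take 10·log₁₀ of the total.
Σ 10^(L/10) = 10^(82.2/10) + 10^(96.6/10) + 10^(80.8/10) + 10^(85.9/10) = 5.246e+09.
L_total = 10·log₁₀(5.246e+09) = 97.20 dB(A).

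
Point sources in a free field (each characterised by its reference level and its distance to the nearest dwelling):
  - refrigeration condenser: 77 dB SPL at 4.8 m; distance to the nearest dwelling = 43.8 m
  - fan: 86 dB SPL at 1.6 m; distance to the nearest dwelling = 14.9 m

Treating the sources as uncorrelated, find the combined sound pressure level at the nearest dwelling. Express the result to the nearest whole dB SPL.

67 dB SPL

Apply inverse-square spreading to bring every level to the receiver, then sum 10^(L/10).
refrigeration condenser: 77 − 20·log₁₀(43.8/4.8) = 77 − 19.20 = 57.80 dB SPL.
fan: 86 − 20·log₁₀(14.9/1.6) = 86 − 19.38 = 66.62 dB SPL.
Σ 10^(L/10) = 5.192e+06 → L_total = 10·log₁₀(5.192e+06) = 67.15 dB SPL.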